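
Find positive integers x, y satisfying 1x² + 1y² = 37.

Try small values of x and check whether (37 - 1x²)/1 is a perfect square.
x = 6: 1·6² = 36, so 1y² = 37 - 36 = 1, giving y² = 1, y = 1.
Check: 1·6² + 1·1² = 36 + 1 = 37 ✓

x = 6, y = 1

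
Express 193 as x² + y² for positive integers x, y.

We need to find integers x, y > 0 such that x² + y² = 193.
Trying x = 7: y² = 193 - 7² = 193 - 49 = 144
y = 12
Check: 7² + 12² = 49 + 144 = 193 ✓

193 = 7² + 12²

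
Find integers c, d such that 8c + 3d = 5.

Step 1: Check solvability.
gcd(8, 3) = 1
Since 1 divides 5, solutions exist.

Step 2: Apply extended Euclidean algorithm to find gcd.
We find integers such that 8*x0 + 3*y0 = 1

Step 3: Scale the particular solution.
Multiply by 5/1 = 5:
c = -5, d = 15

Step 4: Verify.
8*(-5) + 3*(15) = 5 = 5 ✓

c = -5, d = 15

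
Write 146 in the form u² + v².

We need to find integers u, v > 0 such that u² + v² = 146.
Trying u = 5: v² = 146 - 5² = 146 - 25 = 121
v = 11
Check: 5² + 11² = 25 + 121 = 146 ✓

146 = 5² + 11²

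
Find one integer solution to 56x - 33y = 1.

Step 1: Check solvability.
gcd(56, 33) = 1
Since 1 divides 1, solutions exist.

Step 2: Apply extended Euclidean algorithm to find gcd.
We find integers such that 56*x0 + 33*y0 = 1

Step 3: Scale the particular solution.
Multiply by 1/1 = 1:
x = -10, y = -17

Step 4: Verify.
56*(-10) - 33*(-17) = 1 = 1 ✓

x = -10, y = -17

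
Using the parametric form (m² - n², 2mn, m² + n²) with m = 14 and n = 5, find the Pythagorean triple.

a = m² - n² = 14² - 5² = 196 - 25 = 171
b = 2mn = 2·14·5 = 140
c = m² + n² = 196 + 25 = 221
Verify: 171² + 140² = 29241 + 19600 = 48841 = 221² ✓

(171, 140, 221)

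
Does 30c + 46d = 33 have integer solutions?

Step 1: Compute gcd(30, 46).
gcd(30, 46) = 2

Step 2: Check divisibility.
Does 2 divide 33? 33 = 2 x 16 + 1, so no.

By the theorem on linear Diophantine equations, 30c + 46d = 33 has integer solutions if and only if gcd(30, 46) divides 33. Since 2 does not divide 33, no solutions exist.

No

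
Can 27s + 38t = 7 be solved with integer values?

Step 1: Compute gcd(27, 38).
gcd(27, 38) = 1

Step 2: Check divisibility.
Does 1 divide 7? 7 = 1 x 7, so yes.

By the theorem on linear Diophantine equations, 27s + 38t = 7 has integer solutions if and only if gcd(27, 38) divides 7. Since 1 | 7, solutions exist.

Yes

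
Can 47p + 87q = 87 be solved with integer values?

Step 1: Compute gcd(47, 87).
gcd(47, 87) = 1

Step 2: Check divisibility.
Does 1 divide 87? 87 = 1 x 87, so yes.

By the theorem on linear Diophantine equations, 47p + 87q = 87 has integer solutions if and only if gcd(47, 87) divides 87. Since 1 | 87, solutions exist.

Yes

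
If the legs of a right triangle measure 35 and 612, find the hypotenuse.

c² = a² + b² = 35² + 612² = 1225 + 374544 = 375769
c = 613

613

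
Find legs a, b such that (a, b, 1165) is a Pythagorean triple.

We need a² + b² = 1165² = 1357225.
Trying: 525² + 1040² = 275625 + 1081600 = 1357225 ✓

(525, 1040, 1165)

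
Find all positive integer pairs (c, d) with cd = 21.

The positive divisors of 21 are: 1, 3, 7, 21.
Each divisor d gives the pair (d, 21/d):
(1, 21), (3, 7), (7, 3), (21, 1)

(1, 21), (3, 7), (7, 3), (21, 1)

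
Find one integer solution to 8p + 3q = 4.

Step 1: Check solvability.
gcd(8, 3) = 1
Since 1 divides 4, solutions exist.

Step 2: Apply extended Euclidean algorithm to find gcd.
We find integers such that 8*x0 + 3*y0 = 1

Step 3: Scale the particular solution.
Multiply by 4/1 = 4:
p = -4, q = 12

Step 4: Verify.
8*(-4) + 3*(12) = 4 = 4 ✓

p = -4, q = 12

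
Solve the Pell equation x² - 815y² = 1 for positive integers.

We seek the smallest positive integers (x, y) with x² - 815y² = 1, i.e., x² = 815y² + 1.
Try successive y values:
y = 1: x² = 815·1² + 1 = 816, not a perfect square
y = 2: x² = 815·2² + 1 = 3261, not a perfect square
y = 3: x² = 815·3² + 1 = 7336, not a perfect square
... continuing the search (or via continued fractions) ...
y = 5487: x² = 815·5487² + 1 = 24537342736, x = 156644 ✓

Verify: 156644² - 815·5487² = 24537342736 - 24537342735 = 1 ✓

x = 156644, y = 5487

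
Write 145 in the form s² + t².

We need to find integers s, t > 0 such that s² + t² = 145.
Trying s = 1: t² = 145 - 1² = 145 - 1 = 144
t = 12
Check: 1² + 12² = 1 + 144 = 145 ✓

145 = 1² + 12²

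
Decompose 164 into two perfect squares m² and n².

We need to find integers m, n > 0 such that m² + n² = 164.
Trying m = 8: n² = 164 - 8² = 164 - 64 = 100
n = 10
Check: 8² + 10² = 64 + 100 = 164 ✓

164 = 8² + 10²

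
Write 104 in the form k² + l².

We need to find integers k, l > 0 such that k² + l² = 104.
Trying k = 2: l² = 104 - 2² = 104 - 4 = 100
l = 10
Check: 2² + 10² = 4 + 100 = 104 ✓

104 = 2² + 10²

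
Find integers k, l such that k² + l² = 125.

We need to find integers k, l > 0 such that k² + l² = 125.
Trying k = 2: l² = 125 - 2² = 125 - 4 = 121
l = 11
Check: 2² + 11² = 4 + 121 = 125 ✓

125 = 2² + 11²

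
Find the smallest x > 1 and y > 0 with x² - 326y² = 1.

We seek the smallest positive integers (x, y) with x² - 326y² = 1, i.e., x² = 326y² + 1.
Try successive y values:
y = 1: x² = 326·1² + 1 = 327, not a perfect square
y = 2: x² = 326·2² + 1 = 1305, not a perfect square
y = 3: x² = 326·3² + 1 = 2935, not a perfect square
... continuing the search (or via continued fractions) ...
y = 18: x² = 326·18² + 1 = 105625, x = 325 ✓

Verify: 325² - 326·18² = 105625 - 105624 = 1 ✓

x = 325, y = 18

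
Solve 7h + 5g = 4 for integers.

Step 1: Check solvability.
gcd(7, 5) = 1
Since 1 divides 4, solutions exist.

Step 2: Apply extended Euclidean algorithm to find gcd.
We find integers such that 7*x0 + 5*y0 = 1

Step 3: Scale the particular solution.
Multiply by 4/1 = 4:
h = -8, g = 12

Step 4: Verify.
7*(-8) + 5*(12) = 4 = 4 ✓

h = -8, g = 12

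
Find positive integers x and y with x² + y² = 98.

We need to find integers x, y > 0 such that x² + y² = 98.
Trying x = 7: y² = 98 - 7² = 98 - 49 = 49
y = 7
Check: 7² + 7² = 49 + 49 = 98 ✓

98 = 7² + 7²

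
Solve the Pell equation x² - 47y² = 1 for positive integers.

We seek the smallest positive integers (x, y) with x² - 47y² = 1, i.e., x² = 47y² + 1.
Try successive y values:
y = 1: x² = 47·1² + 1 = 48, not a perfect square
y = 2: x² = 47·2² + 1 = 189, not a perfect square
y = 3: x² = 47·3² + 1 = 424, not a perfect square
... continuing the search (or via continued fractions) ...
y = 7: x² = 47·7² + 1 = 2304, x = 48 ✓

Verify: 48² - 47·7² = 2304 - 2303 = 1 ✓

x = 48, y = 7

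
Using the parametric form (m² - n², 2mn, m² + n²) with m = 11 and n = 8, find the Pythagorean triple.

a = m² - n² = 121 - 64 = 57
b = 2mn = 2·11·8 = 176
c = m² + n² = 121 + 64 = 185
Verify: 57² + 176² = 3249 + 30976 = 34225 = 185² ✓

(57, 176, 185)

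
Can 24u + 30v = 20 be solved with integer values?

Step 1: Compute gcd(24, 30).
gcd(24, 30) = 6

Step 2: Check divisibility.
Does 6 divide 20? 20 = 6 x 3 + 2, so no.

By the theorem on linear Diophantine equations, 24u + 30v = 20 has integer solutions if and only if gcd(24, 30) divides 20. Since 6 does not divide 20, no solutions exist.

No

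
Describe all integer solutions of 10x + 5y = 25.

Step 1: Compute gcd(10, 5) = 5.
Since 5 divides 25, solutions exist.

Step 2: Find a particular solution using extended Euclidean algorithm.
We get x₀ = 0, y₀ = 5.
Check: 10*0 + 5*5 = 25 = 25 ✓

Step 3: Write the general solution.
x = 0 + (5/5)t = 0 + 1t
y = 5 - (10/5)t = 5 - 2t
for any integer t.

x = 0 + 1t, y = 5 - 2t for integer t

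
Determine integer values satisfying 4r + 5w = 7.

Step 1: Check solvability.
gcd(4, 5) = 1
Since 1 divides 7, solutions exist.

Step 2: Apply extended Euclidean algorithm to find gcd.
We find integers such that 4*x0 + 5*y0 = 1

Step 3: Scale the particular solution.
Multiply by 7/1 = 7:
r = -7, w = 7

Step 4: Verify.
4*(-7) + 5*(7) = 7 = 7 ✓

r = -7, w = 7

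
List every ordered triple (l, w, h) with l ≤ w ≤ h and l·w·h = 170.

Iterate l from 1 to ⌊170^(1/3)⌋. For each l dividing 170, iterate w ≥ l with w dividing 170/l, and set h = 170/(l·w).
Triples found (5): (1×1×170), (1×2×85), (1×5×34), (1×10×17), (2×5×17)

(1×1×170), (1×2×85), (1×5×34), (1×10×17), (2×5×17)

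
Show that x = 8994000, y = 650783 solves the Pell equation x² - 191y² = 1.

Compute x² = 8994000² = 80892036000000
Compute 191y² = 191·650783² = 191·423518513089 = 80892035999999
x² - 191y² = 80892036000000 - 80892035999999 = 1
Since this equals 1, (8994000, 650783) is a solution.

Yes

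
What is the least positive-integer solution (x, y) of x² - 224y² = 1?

We seek the smallest positive integers (x, y) with x² - 224y² = 1, i.e., x² = 224y² + 1.
Try successive y values:
y = 1: x² = 224·1² + 1 = 225, x = 15 ✓

Verify: 15² - 224·1² = 225 - 224 = 1 ✓

x = 15, y = 1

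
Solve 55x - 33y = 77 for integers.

Step 1: Check solvability.
gcd(55, 33) = 11
Since 11 divides 77, solutions exist.

Step 2: Apply extended Euclidean algorithm to find gcd.
We find integers such that 55*x0 + 33*y0 = 11

Step 3: Scale the particular solution.
Multiply by 77/11 = 7:
x = -7, y = -14

Step 4: Verify.
55*(-7) - 33*(-14) = 77 = 77 ✓

x = -7, y = -14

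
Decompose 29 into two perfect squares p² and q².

We need to find integers p, q > 0 such that p² + q² = 29.
Trying p = 2: q² = 29 - 2² = 29 - 4 = 25
q = 5
Check: 2² + 5² = 4 + 25 = 29 ✓

29 = 2² + 5²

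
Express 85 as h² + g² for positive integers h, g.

We need to find integers h, g > 0 such that h² + g² = 85.
Trying h = 2: g² = 85 - 2² = 85 - 4 = 81
g = 9
Check: 2² + 9² = 4 + 81 = 85 ✓

85 = 2² + 9²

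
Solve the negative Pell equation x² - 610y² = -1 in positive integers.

We need x² = 610y² - 1. Try successive y:
y = 1: x² = 610·1² - 1 = 609, not a perfect square
y = 2: x² = 610·2² - 1 = 2439, not a perfect square
y = 3: x² = 610·3² - 1 = 5489, not a perfect square
...
y = 2909: x² = 610·2909² - 1 = 5161991409 = 71847² ✓
Check: 71847² - 610·2909² = 5161991409 - 5161991410 = -1 ✓

x = 71847, y = 2909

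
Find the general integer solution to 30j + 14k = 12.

Step 1: Compute gcd(30, 14) = 2.
Since 2 divides 12, solutions exist.

Step 2: Find a particular solution using extended Euclidean algorithm.
We get j₀ = 6, k₀ = -12.
Check: 30*6 + 14*-12 = 12 = 12 ✓

Step 3: Write the general solution.
j = 6 + (14/2)t = 6 + 7t
k = -12 - (30/2)t = -12 - 15t
for any integer t.

j = 6 + 7t, k = -12 - 15t for integer t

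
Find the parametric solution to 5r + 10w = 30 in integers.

Step 1: Compute gcd(5, 10) = 5.
Since 5 divides 30, solutions exist.

Step 2: Find a particular solution using extended Euclidean algorithm.
We get r₀ = 6, w₀ = 0.
Check: 5*6 + 10*0 = 30 = 30 ✓

Step 3: Write the general solution.
r = 6 + (10/5)t = 6 + 2t
w = 0 - (5/5)t = 0 - 1t
for any integer t.

r = 6 + 2t, w = 0 - 1t for integer t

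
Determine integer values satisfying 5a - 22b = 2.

Step 1: Check solvability.
gcd(5, 22) = 1
Since 1 divides 2, solutions exist.

Step 2: Apply extended Euclidean algorithm to find gcd.
We find integers such that 5*x0 + 22*y0 = 1

Step 3: Scale the particular solution.
Multiply by 2/1 = 2:
a = 18, b = 4

Step 4: Verify.
5*(18) - 22*(4) = 2 = 2 ✓

a = 18, b = 4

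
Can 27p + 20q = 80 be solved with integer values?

Step 1: Compute gcd(27, 20).
gcd(27, 20) = 1

Step 2: Check divisibility.
Does 1 divide 80? 80 = 1 x 80, so yes.

By the theorem on linear Diophantine equations, 27p + 20q = 80 has integer solutions if and only if gcd(27, 20) divides 80. Since 1 | 80, solutions exist.

Yes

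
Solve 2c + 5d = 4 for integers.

Step 1: Check solvability.
gcd(2, 5) = 1
Since 1 divides 4, solutions exist.

Step 2: Apply extended Euclidean algorithm to find gcd.
We find integers such that 2*x0 + 5*y0 = 1

Step 3: Scale the particular solution.
Multiply by 4/1 = 4:
c = -8, d = 4

Step 4: Verify.
2*(-8) + 5*(4) = 4 = 4 ✓

c = -8, d = 4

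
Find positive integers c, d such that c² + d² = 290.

Search for c with 290 - c² a perfect square.
c = 1: 290 - 1² = 290 - 1 = 289 = 17² ✓
So c = 1, d = 17.

c = 1, d = 17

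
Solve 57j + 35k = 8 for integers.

Step 1: Check solvability.
gcd(57, 35) = 1
Since 1 divides 8, solutions exist.

Step 2: Apply extended Euclidean algorithm to find gcd.
We find integers such that 57*x0 + 35*y0 = 1

Step 3: Scale the particular solution.
Multiply by 8/1 = 8:
j = 64, k = -104

Step 4: Verify.
57*(64) + 35*(-104) = 8 = 8 ✓

j = 64, k = -104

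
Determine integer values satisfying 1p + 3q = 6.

Step 1: Check solvability.
gcd(1, 3) = 1
Since 1 divides 6, solutions exist.

Step 2: Apply extended Euclidean algorithm to find gcd.
We find integers such that 1*x0 + 3*y0 = 1

Step 3: Scale the particular solution.
Multiply by 6/1 = 6:
p = 6, q = 0

Step 4: Verify.
1*(6) + 3*(0) = 6 = 6 ✓

p = 6, q = 0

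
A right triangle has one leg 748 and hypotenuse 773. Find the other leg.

a² = c² - b² = 597529 - 559504 = 38025
a = 195

195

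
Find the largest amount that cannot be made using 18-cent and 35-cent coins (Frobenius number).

For two coprime denominations a and b, the Frobenius number (largest value not representable as a non-negative combination) is ab - a - b.
Here gcd(18, 35) = 1, so they are coprime.
F(18, 35) = 18·35 - 18 - 35 = 630 - 53 = 577

577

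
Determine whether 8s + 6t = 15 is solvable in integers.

Step 1: Compute gcd(8, 6).
gcd(8, 6) = 2

Step 2: Check divisibility.
Does 2 divide 15? 15 = 2 x 7 + 1, so no.

By the theorem on linear Diophantine equations, 8s + 6t = 15 has integer solutions if and only if gcd(8, 6) divides 15. Since 2 does not divide 15, no solutions exist.

No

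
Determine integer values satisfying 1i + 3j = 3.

Step 1: Check solvability.
gcd(1, 3) = 1
Since 1 divides 3, solutions exist.

Step 2: Apply extended Euclidean algorithm to find gcd.
We find integers such that 1*x0 + 3*y0 = 1

Step 3: Scale the particular solution.
Multiply by 3/1 = 3:
i = 3, j = 0

Step 4: Verify.
1*(3) + 3*(0) = 3 = 3 ✓

i = 3, j = 0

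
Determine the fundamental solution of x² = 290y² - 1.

We need x² = 290y² - 1. Try successive y:
y = 1: x² = 290·1² - 1 = 289 = 17² ✓
Check: 17² - 290·1² = 289 - 290 = -1 ✓

x = 17, y = 1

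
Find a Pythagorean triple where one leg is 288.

We need the other leg and hypotenuse such that 288² + x² = c².
Take x = 175, c = 337: 288² + 175² = 82944 + 30625 = 113569 = 337² ✓
Triple: (175, 288, 337)

(175, 288, 337)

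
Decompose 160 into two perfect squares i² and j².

We need to find integers i, j > 0 such that i² + j² = 160.
Trying i = 4: j² = 160 - 4² = 160 - 16 = 144
j = 12
Check: 4² + 12² = 16 + 144 = 160 ✓

160 = 4² + 12²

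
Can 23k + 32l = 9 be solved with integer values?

Step 1: Compute gcd(23, 32).
gcd(23, 32) = 1

Step 2: Check divisibility.
Does 1 divide 9? 9 = 1 x 9, so yes.

By the theorem on linear Diophantine equations, 23k + 32l = 9 has integer solutions if and only if gcd(23, 32) divides 9. Since 1 | 9, solutions exist.

Yes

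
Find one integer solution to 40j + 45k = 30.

Step 1: Check solvability.
gcd(40, 45) = 5
Since 5 divides 30, solutions exist.

Step 2: Apply extended Euclidean algorithm to find gcd.
We find integers such that 40*x0 + 45*y0 = 5

Step 3: Scale the particular solution.
Multiply by 30/5 = 6:
j = -6, k = 6

Step 4: Verify.
40*(-6) + 45*(6) = 30 = 30 ✓

j = -6, k = 6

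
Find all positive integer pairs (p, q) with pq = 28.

The positive divisors of 28 are: 1, 2, 4, 7, 14, 28.
Each divisor d gives the pair (d, 28/d):
(1, 28), (2, 14), (4, 7), (7, 4), (14, 2), (28, 1)

(1, 28), (2, 14), (4, 7), (7, 4), (14, 2), (28, 1)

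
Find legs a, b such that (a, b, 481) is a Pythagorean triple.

We need a² + b² = 481² = 231361.
Trying: 31² + 480² = 961 + 230400 = 231361 ✓

(31, 480, 481)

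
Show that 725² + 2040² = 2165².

Compute a² + b²:
725² + 2040² = 525625 + 4161600 = 4687225
Compute c²:
2165² = 4687225
Since 4687225 = 4687225, it is a Pythagorean triple.

Yes, it is a Pythagorean triple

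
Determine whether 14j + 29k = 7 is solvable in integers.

Step 1: Compute gcd(14, 29).
gcd(14, 29) = 1

Step 2: Check divisibility.
Does 1 divide 7? 7 = 1 x 7, so yes.

By the theorem on linear Diophantine equations, 14j + 29k = 7 has integer solutions if and only if gcd(14, 29) divides 7. Since 1 | 7, solutions exist.

Yes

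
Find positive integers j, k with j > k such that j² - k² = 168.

Factor: j² - k² = (j+k)(j-k) = 168.
We need two factors of 168 with the same parity.
Use j+k = 84 and j-k = 2 (product 84·2 = 168).
Adding: 2j = 86, so j = 43.
Subtracting: 2k = 82, so k = 41.
Check: 43² - 41² = 1849 - 1681 = 168 ✓

j = 43, k = 41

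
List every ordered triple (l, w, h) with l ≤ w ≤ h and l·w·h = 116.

Iterate l from 1 to ⌊116^(1/3)⌋. For each l dividing 116, iterate w ≥ l with w dividing 116/l, and set h = 116/(l·w).
Triples found (4): (1×1×116), (1×2×58), (1×4×29), (2×2×29)

(1×1×116), (1×2×58), (1×4×29), (2×2×29)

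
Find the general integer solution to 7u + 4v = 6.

Step 1: Compute gcd(7, 4) = 1.
Since 1 divides 6, solutions exist.

Step 2: Find a particular solution using extended Euclidean algorithm.
We get u₀ = -6, v₀ = 12.
Check: 7*-6 + 4*12 = 6 = 6 ✓

Step 3: Write the general solution.
u = -6 + (4/1)t = -6 + 4t
v = 12 - (7/1)t = 12 - 7t
for any integer t.

u = -6 + 4t, v = 12 - 7t for integer t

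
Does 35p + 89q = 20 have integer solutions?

Step 1: Compute gcd(35, 89).
gcd(35, 89) = 1

Step 2: Check divisibility.
Does 1 divide 20? 20 = 1 x 20, so yes.

By the theorem on linear Diophantine equations, 35p + 89q = 20 has integer solutions if and only if gcd(35, 89) divides 20. Since 1 | 20, solutions exist.

Yes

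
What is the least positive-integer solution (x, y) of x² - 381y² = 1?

We seek the smallest positive integers (x, y) with x² - 381y² = 1, i.e., x² = 381y² + 1.
Try successive y values:
y = 1: x² = 381·1² + 1 = 382, not a perfect square
y = 2: x² = 381·2² + 1 = 1525, not a perfect square
y = 3: x² = 381·3² + 1 = 3430, not a perfect square
... continuing the search (or via continued fractions) ...
y = 52: x² = 381·52² + 1 = 1030225, x = 1015 ✓

Verify: 1015² - 381·52² = 1030225 - 1030224 = 1 ✓

x = 1015, y = 52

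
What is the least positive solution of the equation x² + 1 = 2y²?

We need x² = 2y² - 1. Try successive y:
y = 1: x² = 2·1² - 1 = 1 = 1² ✓
Check: 1² - 2·1² = 1 - 2 = -1 ✓

x = 1, y = 1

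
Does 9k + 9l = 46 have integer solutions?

Step 1: Compute gcd(9, 9).
gcd(9, 9) = 9

Step 2: Check divisibility.
Does 9 divide 46? 46 = 9 x 5 + 1, so no.

By the theorem on linear Diophantine equations, 9k + 9l = 46 has integer solutions if and only if gcd(9, 9) divides 46. Since 9 does not divide 46, no solutions exist.

No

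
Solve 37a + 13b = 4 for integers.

Step 1: Check solvability.
gcd(37, 13) = 1
Since 1 divides 4, solutions exist.

Step 2: Apply extended Euclidean algorithm to find gcd.
We find integers such that 37*x0 + 13*y0 = 1

Step 3: Scale the particular solution.
Multiply by 4/1 = 4:
a = 24, b = -68

Step 4: Verify.
37*(24) + 13*(-68) = 4 = 4 ✓

a = 24, b = -68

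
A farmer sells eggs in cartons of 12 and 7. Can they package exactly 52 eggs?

We need non-negative a, b with 12a + 7b = 52.
gcd(12, 7) = 1 divides 52.
Try a = 2: 7b = 52 - 24 = 28, so b = 4.
One way: 2 cartons of 12 and 4 cartons of 7.

Yes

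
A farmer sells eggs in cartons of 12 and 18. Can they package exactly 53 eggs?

We need non-negative a, b with 12a + 18b = 53.
gcd(12, 18) = 6, and 6 does not divide 53.
No integer solutions exist.

No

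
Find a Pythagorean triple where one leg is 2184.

We need the other leg and hypotenuse such that 2184² + x² = c².
Take x = 1088, c = 2440: 2184² + 1088² = 4769856 + 1183744 = 5953600 = 2440² ✓
Triple: (2184, 1088, 2440)

(2184, 1088, 2440)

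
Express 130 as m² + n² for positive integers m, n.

We need to find integers m, n > 0 such that m² + n² = 130.
Trying m = 3: n² = 130 - 3² = 130 - 9 = 121
n = 11
Check: 3² + 11² = 9 + 121 = 130 ✓

130 = 3² + 11²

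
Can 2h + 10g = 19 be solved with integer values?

Step 1: Compute gcd(2, 10).
gcd(2, 10) = 2

Step 2: Check divisibility.
Does 2 divide 19? 19 = 2 x 9 + 1, so no.

By the theorem on linear Diophantine equations, 2h + 10g = 19 has integer solutions if and only if gcd(2, 10) divides 19. Since 2 does not divide 19, no solutions exist.

No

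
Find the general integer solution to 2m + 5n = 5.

Step 1: Compute gcd(2, 5) = 1.
Since 1 divides 5, solutions exist.

Step 2: Find a particular solution using extended Euclidean algorithm.
We get m₀ = -10, n₀ = 5.
Check: 2*-10 + 5*5 = 5 = 5 ✓

Step 3: Write the general solution.
m = -10 + (5/1)t = -10 + 5t
n = 5 - (2/1)t = 5 - 2t
for any integer t.

m = -10 + 5t, n = 5 - 2t for integer t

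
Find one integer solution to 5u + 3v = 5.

Step 1: Check solvability.
gcd(5, 3) = 1
Since 1 divides 5, solutions exist.

Step 2: Apply extended Euclidean algorithm to find gcd.
We find integers such that 5*x0 + 3*y0 = 1

Step 3: Scale the particular solution.
Multiply by 5/1 = 5:
u = -5, v = 10

Step 4: Verify.
5*(-5) + 3*(10) = 5 = 5 ✓

u = -5, v = 10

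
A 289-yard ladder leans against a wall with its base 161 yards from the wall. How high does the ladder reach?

The ladder, wall, and ground form a right triangle with hypotenuse 289 and one leg 161.
By the Pythagorean theorem: h² = 289² - 161² = 83521 - 25921 = 57600
h = √57600 = 240 yards

240 yards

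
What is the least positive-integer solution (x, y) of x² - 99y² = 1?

We seek the smallest positive integers (x, y) with x² - 99y² = 1, i.e., x² = 99y² + 1.
Try successive y values:
y = 1: x² = 99·1² + 1 = 100, x = 10 ✓

Verify: 10² - 99·1² = 100 - 99 = 1 ✓

x = 10, y = 1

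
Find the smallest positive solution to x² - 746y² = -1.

We need x² = 746y² - 1. Try successive y:
y = 1: x² = 746·1² - 1 = 745, not a perfect square
y = 2: x² = 746·2² - 1 = 2983, not a perfect square
y = 3: x² = 746·3² - 1 = 6713, not a perfect square
...
y = 202645: x² = 746·202645² - 1 = 30634487034649 = 5534843² ✓
Check: 5534843² - 746·202645² = 30634487034649 - 30634487034650 = -1 ✓

x = 5534843, y = 202645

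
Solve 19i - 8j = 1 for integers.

Step 1: Check solvability.
gcd(19, 8) = 1
Since 1 divides 1, solutions exist.

Step 2: Apply extended Euclidean algorithm to find gcd.
We find integers such that 19*x0 + 8*y0 = 1

Step 3: Scale the particular solution.
Multiply by 1/1 = 1:
i = 3, j = 7

Step 4: Verify.
19*(3) - 8*(7) = 1 = 1 ✓

i = 3, j = 7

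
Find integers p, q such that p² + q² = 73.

We need to find integers p, q > 0 such that p² + q² = 73.
Trying p = 3: q² = 73 - 3² = 73 - 9 = 64
q = 8
Check: 3² + 8² = 9 + 64 = 73 ✓

73 = 3² + 8²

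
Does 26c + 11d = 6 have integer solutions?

Step 1: Compute gcd(26, 11).
gcd(26, 11) = 1

Step 2: Check divisibility.
Does 1 divide 6? 6 = 1 x 6, so yes.

By the theorem on linear Diophantine equations, 26c + 11d = 6 has integer solutions if and only if gcd(26, 11) divides 6. Since 1 | 6, solutions exist.

Yes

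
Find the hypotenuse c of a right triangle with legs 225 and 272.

c² = a² + b² = 225² + 272² = 50625 + 73984 = 124609
c = 353

353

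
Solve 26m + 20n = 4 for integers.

Step 1: Check solvability.
gcd(26, 20) = 2
Since 2 divides 4, solutions exist.

Step 2: Apply extended Euclidean algorithm to find gcd.
We find integers such that 26*x0 + 20*y0 = 2

Step 3: Scale the particular solution.
Multiply by 4/2 = 2:
m = -6, n = 8

Step 4: Verify.
26*(-6) + 20*(8) = 4 = 4 ✓

m = -6, n = 8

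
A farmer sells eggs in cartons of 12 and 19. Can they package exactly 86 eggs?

We need non-negative a, b with 12a + 19b = 86.
gcd(12, 19) = 1 divides 86.
Try a = 4: 19b = 86 - 48 = 38, so b = 2.
One way: 4 cartons of 12 and 2 cartons of 19.

Yes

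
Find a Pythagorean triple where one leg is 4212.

We need the other leg and hypotenuse such that 4212² + x² = c².
Take x = 1395, c = 4437: 4212² + 1395² = 17740944 + 1946025 = 19686969 = 4437² ✓
Triple: (1395, 4212, 4437)

(1395, 4212, 4437)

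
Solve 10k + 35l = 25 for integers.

Step 1: Check solvability.
gcd(10, 35) = 5
Since 5 divides 25, solutions exist.

Step 2: Apply extended Euclidean algorithm to find gcd.
We find integers such that 10*x0 + 35*y0 = 5

Step 3: Scale the particular solution.
Multiply by 25/5 = 5:
k = -15, l = 5

Step 4: Verify.
10*(-15) + 35*(5) = 25 = 25 ✓

k = -15, l = 5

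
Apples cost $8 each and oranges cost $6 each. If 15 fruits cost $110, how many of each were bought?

Let a = apples, o = oranges.
a + o = 15
8a + 6o = 110
Substitute o = 15 - a:
8a + 6(15 - a) = 110
(8 - 6)a = 110 - 90
2a = 20
a = 10, o = 15 - 10 = 5

Apples: 10, Oranges: 5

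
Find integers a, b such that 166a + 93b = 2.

Step 1: Check solvability.
gcd(166, 93) = 1
Since 1 divides 2, solutions exist.

Step 2: Apply extended Euclidean algorithm to find gcd.
We find integers such that 166*x0 + 93*y0 = 1

Step 3: Scale the particular solution.
Multiply by 2/1 = 2:
a = -28, b = 50

Step 4: Verify.
166*(-28) + 93*(50) = 2 = 2 ✓

a = -28, b = 50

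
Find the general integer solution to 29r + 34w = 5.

Step 1: Compute gcd(29, 34) = 1.
Since 1 divides 5, solutions exist.

Step 2: Find a particular solution using extended Euclidean algorithm.
We get r₀ = -35, w₀ = 30.
Check: 29*-35 + 34*30 = 5 = 5 ✓

Step 3: Write the general solution.
r = -35 + (34/1)t = -35 + 34t
w = 30 - (29/1)t = 30 - 29t
for any integer t.

r = -35 + 34t, w = 30 - 29t for integer t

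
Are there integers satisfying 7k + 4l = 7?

Step 1: Compute gcd(7, 4).
gcd(7, 4) = 1

Step 2: Check divisibility.
Does 1 divide 7? 7 = 1 x 7, so yes.

By the theorem on linear Diophantine equations, 7k + 4l = 7 has integer solutions if and only if gcd(7, 4) divides 7. Since 1 | 7, solutions exist.

Yes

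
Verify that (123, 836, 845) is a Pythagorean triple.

Compute a² + b²:
123² + 836² = 15129 + 698896 = 714025
Compute c²:
845² = 714025
Since 714025 = 714025, it is a Pythagorean triple.

Yes, it is a Pythagorean triple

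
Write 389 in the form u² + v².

We need to find integers u, v > 0 such that u² + v² = 389.
Trying u = 10: v² = 389 - 10² = 389 - 100 = 289
v = 17
Check: 10² + 17² = 100 + 289 = 389 ✓

389 = 10² + 17²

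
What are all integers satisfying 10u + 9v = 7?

Step 1: Compute gcd(10, 9) = 1.
Since 1 divides 7, solutions exist.

Step 2: Find a particular solution using extended Euclidean algorithm.
We get u₀ = 7, v₀ = -7.
Check: 10*7 + 9*-7 = 7 = 7 ✓

Step 3: Write the general solution.
u = 7 + (9/1)t = 7 + 9t
v = -7 - (10/1)t = -7 - 10t
for any integer t.

u = 7 + 9t, v = -7 - 10t for integer t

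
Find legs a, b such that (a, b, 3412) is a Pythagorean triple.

We need a² + b² = 3412² = 11641744.
Trying: 820² + 3312² = 672400 + 10969344 = 11641744 ✓

(820, 3312, 3412)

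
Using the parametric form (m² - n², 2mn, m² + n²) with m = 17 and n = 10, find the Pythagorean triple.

a = m² - n² = 17² - 10² = 289 - 100 = 189
b = 2mn = 2·17·10 = 340
c = m² + n² = 289 + 100 = 389
Verify: 189² + 340² = 35721 + 115600 = 151321 = 389² ✓

(189, 340, 389)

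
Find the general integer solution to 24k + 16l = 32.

Step 1: Compute gcd(24, 16) = 8.
Since 8 divides 32, solutions exist.

Step 2: Find a particular solution using extended Euclidean algorithm.
We get k₀ = 4, l₀ = -4.
Check: 24*4 + 16*-4 = 32 = 32 ✓

Step 3: Write the general solution.
k = 4 + (16/8)t = 4 + 2t
l = -4 - (24/8)t = -4 - 3t
for any integer t.

k = 4 + 2t, l = -4 - 3t for integer t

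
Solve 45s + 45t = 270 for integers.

Step 1: Check solvability.
gcd(45, 45) = 45
Since 45 divides 270, solutions exist.

Step 2: Apply extended Euclidean algorithm to find gcd.
We find integers such that 45*x0 + 45*y0 = 45

Step 3: Scale the particular solution.
Multiply by 270/45 = 6:
s = 0, t = 6

Step 4: Verify.
45*(0) + 45*(6) = 270 = 270 ✓

s = 0, t = 6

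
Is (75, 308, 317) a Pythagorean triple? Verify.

Compute a² + b² = 75² + 308² = 5625 + 94864 = 100489
Compute c² = 317² = 100489
Since 100489 = 100489, confirmed.

Yes, it is a Pythagorean triple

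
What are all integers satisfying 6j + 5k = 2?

Step 1: Compute gcd(6, 5) = 1.
Since 1 divides 2, solutions exist.

Step 2: Find a particular solution using extended Euclidean algorithm.
We get j₀ = 2, k₀ = -2.
Check: 6*2 + 5*-2 = 2 = 2 ✓

Step 3: Write the general solution.
j = 2 + (5/1)t = 2 + 5t
k = -2 - (6/1)t = -2 - 6t
for any integer t.

j = 2 + 5t, k = -2 - 6t for integer t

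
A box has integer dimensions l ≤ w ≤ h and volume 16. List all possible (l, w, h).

Iterate l from 1 to ⌊16^(1/3)⌋. For each l dividing 16, iterate w ≥ l with w dividing 16/l, and set h = 16/(l·w).
Triples found (4): (1×1×16), (1×2×8), (1×4×4), (2×2×4)

(1×1×16), (1×2×8), (1×4×4), (2×2×4)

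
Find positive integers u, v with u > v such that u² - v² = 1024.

Factor: u² - v² = (u+v)(u-v) = 1024.
We need two factors of 1024 with the same parity.
Use u+v = 512 and u-v = 2 (product 512·2 = 1024).
Adding: 2u = 514, so u = 257.
Subtracting: 2v = 510, so v = 255.
Check: 257² - 255² = 66049 - 65025 = 1024 ✓

u = 257, v = 255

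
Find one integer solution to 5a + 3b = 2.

Step 1: Check solvability.
gcd(5, 3) = 1
Since 1 divides 2, solutions exist.

Step 2: Apply extended Euclidean algorithm to find gcd.
We find integers such that 5*x0 + 3*y0 = 1

Step 3: Scale the particular solution.
Multiply by 2/1 = 2:
a = -2, b = 4

Step 4: Verify.
5*(-2) + 3*(4) = 2 = 2 ✓

a = -2, b = 4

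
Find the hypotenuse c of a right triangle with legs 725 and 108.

c² = a² + b² = 725² + 108² = 525625 + 11664 = 537289
c = sqrt(537289) = 733

733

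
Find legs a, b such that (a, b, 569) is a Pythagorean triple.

We need a² + b² = 569² = 323761.
Trying: 231² + 520² = 53361 + 270400 = 323761 ✓

(231, 520, 569)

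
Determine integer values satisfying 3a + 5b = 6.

Step 1: Check solvability.
gcd(3, 5) = 1
Since 1 divides 6, solutions exist.

Step 2: Apply extended Euclidean algorithm to find gcd.
We find integers such that 3*x0 + 5*y0 = 1

Step 3: Scale the particular solution.
Multiply by 6/1 = 6:
a = 12, b = -6

Step 4: Verify.
3*(12) + 5*(-6) = 6 = 6 ✓

a = 12, b = -6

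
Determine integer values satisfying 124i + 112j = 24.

Step 1: Check solvability.
gcd(124, 112) = 4
Since 4 divides 24, solutions exist.

Step 2: Apply extended Euclidean algorithm to find gcd.
We find integers such that 124*x0 + 112*y0 = 4

Step 3: Scale the particular solution.
Multiply by 24/4 = 6:
i = -54, j = 60

Step 4: Verify.
124*(-54) + 112*(60) = 24 = 24 ✓

i = -54, j = 60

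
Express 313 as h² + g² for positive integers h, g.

We need to find integers h, g > 0 such that h² + g² = 313.
Trying h = 12: g² = 313 - 12² = 313 - 144 = 169
g = 13
Check: 12² + 13² = 144 + 169 = 313 ✓

313 = 12² + 13²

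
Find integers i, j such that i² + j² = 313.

We need to find integers i, j > 0 such that i² + j² = 313.
Trying i = 12: j² = 313 - 12² = 313 - 144 = 169
j = 13
Check: 12² + 13² = 144 + 169 = 313 ✓

313 = 12² + 13²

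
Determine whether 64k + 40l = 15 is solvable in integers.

Step 1: Compute gcd(64, 40).
gcd(64, 40) = 8

Step 2: Check divisibility.
Does 8 divide 15? 15 = 8 x 1 + 7, so no.

By the theorem on linear Diophantine equations, 64k + 40l = 15 has integer solutions if and only if gcd(64, 40) divides 15. Since 8 does not divide 15, no solutions exist.

No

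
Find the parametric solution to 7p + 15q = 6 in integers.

Step 1: Compute gcd(7, 15) = 1.
Since 1 divides 6, solutions exist.

Step 2: Find a particular solution using extended Euclidean algorithm.
We get p₀ = -12, q₀ = 6.
Check: 7*-12 + 15*6 = 6 = 6 ✓

Step 3: Write the general solution.
p = -12 + (15/1)t = -12 + 15t
q = 6 - (7/1)t = 6 - 7t
for any integer t.

p = -12 + 15t, q = 6 - 7t for integer t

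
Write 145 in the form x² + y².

We need to find integers x, y > 0 such that x² + y² = 145.
Trying x = 1: y² = 145 - 1² = 145 - 1 = 144
y = 12
Check: 1² + 12² = 1 + 144 = 145 ✓

145 = 1² + 12²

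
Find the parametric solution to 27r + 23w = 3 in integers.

Step 1: Compute gcd(27, 23) = 1.
Since 1 divides 3, solutions exist.

Step 2: Find a particular solution using extended Euclidean algorithm.
We get r₀ = 18, w₀ = -21.
Check: 27*18 + 23*-21 = 3 = 3 ✓

Step 3: Write the general solution.
r = 18 + (23/1)t = 18 + 23t
w = -21 - (27/1)t = -21 - 27t
for any integer t.

r = 18 + 23t, w = -21 - 27t for integer t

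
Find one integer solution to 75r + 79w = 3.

Step 1: Check solvability.
gcd(75, 79) = 1
Since 1 divides 3, solutions exist.

Step 2: Apply extended Euclidean algorithm to find gcd.
We find integers such that 75*x0 + 79*y0 = 1

Step 3: Scale the particular solution.
Multiply by 3/1 = 3:
r = -60, w = 57

Step 4: Verify.
75*(-60) + 79*(57) = 3 = 3 ✓

r = -60, w = 57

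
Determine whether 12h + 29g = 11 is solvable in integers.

Step 1: Compute gcd(12, 29).
gcd(12, 29) = 1

Step 2: Check divisibility.
Does 1 divide 11? 11 = 1 x 11, so yes.

By the theorem on linear Diophantine equations, 12h + 29g = 11 has integer solutions if and only if gcd(12, 29) divides 11. Since 1 | 11, solutions exist.

Yes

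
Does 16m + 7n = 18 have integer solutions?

Step 1: Compute gcd(16, 7).
gcd(16, 7) = 1

Step 2: Check divisibility.
Does 1 divide 18? 18 = 1 x 18, so yes.

By the theorem on linear Diophantine equations, 16m + 7n = 18 has integer solutions if and only if gcd(16, 7) divides 18. Since 1 | 18, solutions exist.

Yes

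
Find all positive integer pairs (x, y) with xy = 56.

The positive divisors of 56 are: 1, 2, 4, 7, 8, 14, 28, 56.
Each divisor d gives the pair (d, 56/d):
(1, 56), (2, 28), (4, 14), (7, 8), (8, 7), (14, 4), (28, 2), (56, 1)

(1, 56), (2, 28), (4, 14), (7, 8), (8, 7), (14, 4), (28, 2), (56, 1)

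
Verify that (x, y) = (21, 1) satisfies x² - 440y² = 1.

Compute x² = 21² = 441
Compute 440y² = 440·1² = 440·1 = 440
x² - 440y² = 441 - 440 = 1
Since this equals 1, (21, 1) is a solution.

Yes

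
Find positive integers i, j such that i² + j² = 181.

Search for i with 181 - i² a perfect square.
i = 9: 181 - 9² = 181 - 81 = 100 = 10² ✓
So i = 9, j = 10.

i = 9, j = 10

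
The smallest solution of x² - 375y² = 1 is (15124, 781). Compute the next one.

Solutions to x² - Dy² = 1 are generated by powers of (x₀ + y₀√D).
The next solution satisfies x₁ + y₁√375 = (x₀ + y₀√375)², giving:
x₁ = x₀² + 375y₀² = 15124² + 375·781² = 228735376 + 228735375 = 457470751
y₁ = 2x₀y₀ = 2·15124·781 = 23623688

Verify: 457470751² - 375·23623688² = 209279488020504001 - 209279488020504000 = 1 ✓

x = 457470751, y = 23623688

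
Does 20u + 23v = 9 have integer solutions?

Step 1: Compute gcd(20, 23).
gcd(20, 23) = 1

Step 2: Check divisibility.
Does 1 divide 9? 9 = 1 x 9, so yes.

By the theorem on linear Diophantine equations, 20u + 23v = 9 has integer solutions if and only if gcd(20, 23) divides 9. Since 1 | 9, solutions exist.

Yes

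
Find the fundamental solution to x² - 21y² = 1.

We seek the smallest positive integers (x, y) with x² - 21y² = 1, i.e., x² = 21y² + 1.
Try successive y values:
y = 1: x² = 21·1² + 1 = 22, not a perfect square
y = 2: x² = 21·2² + 1 = 85, not a perfect square
y = 3: x² = 21·3² + 1 = 190, not a perfect square
... continuing the search (or via continued fractions) ...
y = 12: x² = 21·12² + 1 = 3025, x = 55 ✓

Verify: 55² - 21·12² = 3025 - 3024 = 1 ✓

x = 55, y = 12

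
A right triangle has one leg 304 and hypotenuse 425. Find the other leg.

a² = c² - b² = 180625 - 92416 = 88209
a = 297

297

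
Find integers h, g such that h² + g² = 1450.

We need to find integers h, g > 0 such that h² + g² = 1450.
Trying h = 9: g² = 1450 - 9² = 1450 - 81 = 1369
g = 37
Check: 9² + 37² = 81 + 1369 = 1450 ✓

1450 = 9² + 37²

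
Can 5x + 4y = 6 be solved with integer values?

Step 1: Compute gcd(5, 4).
gcd(5, 4) = 1

Step 2: Check divisibility.
Does 1 divide 6? 6 = 1 x 6, so yes.

By the theorem on linear Diophantine equations, 5x + 4y = 6 has integer solutions if and only if gcd(5, 4) divides 6. Since 1 | 6, solutions exist.

Yes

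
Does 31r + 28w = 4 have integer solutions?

Step 1: Compute gcd(31, 28).
gcd(31, 28) = 1

Step 2: Check divisibility.
Does 1 divide 4? 4 = 1 x 4, so yes.

By the theorem on linear Diophantine equations, 31r + 28w = 4 has integer solutions if and only if gcd(31, 28) divides 4. Since 1 | 4, solutions exist.

Yes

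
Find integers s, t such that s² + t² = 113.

We need to find integers s, t > 0 such that s² + t² = 113.
Trying s = 7: t² = 113 - 7² = 113 - 49 = 64
t = 8
Check: 7² + 8² = 49 + 64 = 113 ✓

113 = 7² + 8²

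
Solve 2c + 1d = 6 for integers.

Step 1: Check solvability.
gcd(2, 1) = 1
Since 1 divides 6, solutions exist.

Step 2: Apply extended Euclidean algorithm to find gcd.
We find integers such that 2*x0 + 1*y0 = 1

Step 3: Scale the particular solution.
Multiply by 6/1 = 6:
c = 0, d = 6

Step 4: Verify.
2*(0) + 1*(6) = 6 = 6 ✓

c = 0, d = 6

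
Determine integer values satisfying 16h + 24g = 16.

Step 1: Check solvability.
gcd(16, 24) = 8
Since 8 divides 16, solutions exist.

Step 2: Apply extended Euclidean algorithm to find gcd.
We find integers such that 16*x0 + 24*y0 = 8

Step 3: Scale the particular solution.
Multiply by 16/8 = 2:
h = -2, g = 2

Step 4: Verify.
16*(-2) + 24*(2) = 16 = 16 ✓

h = -2, g = 2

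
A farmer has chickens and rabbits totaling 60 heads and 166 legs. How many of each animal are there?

Let c = chickens, r = rabbits.
Heads: c + r = 60
Legs: 2c + 4r = 166
From the first equation, c = 60 - r. Substitute:
2(60 - r) + 4r = 166
120 + 2r = 166
r = (166 - 120)/2 = 23
c = 60 - 23 = 37

Chickens: 37, Rabbits: 23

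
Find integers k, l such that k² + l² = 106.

We need to find integers k, l > 0 such that k² + l² = 106.
Trying k = 5: l² = 106 - 5² = 106 - 25 = 81
l = 9
Check: 5² + 9² = 25 + 81 = 106 ✓

106 = 5² + 9²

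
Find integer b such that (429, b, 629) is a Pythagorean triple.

b² = c² - a² = 629² - 429² = 395641 - 184041 = 211600
b = sqrt(211600) = 460

460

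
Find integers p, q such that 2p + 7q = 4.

Step 1: Check solvability.
gcd(2, 7) = 1
Since 1 divides 4, solutions exist.

Step 2: Apply extended Euclidean algorithm to find gcd.
We find integers such that 2*x0 + 7*y0 = 1

Step 3: Scale the particular solution.
Multiply by 4/1 = 4:
p = -12, q = 4

Step 4: Verify.
2*(-12) + 7*(4) = 4 = 4 ✓

p = -12, q = 4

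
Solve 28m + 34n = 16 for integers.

Step 1: Check solvability.
gcd(28, 34) = 2
Since 2 divides 16, solutions exist.

Step 2: Apply extended Euclidean algorithm to find gcd.
We find integers such that 28*x0 + 34*y0 = 2

Step 3: Scale the particular solution.
Multiply by 16/2 = 8:
m = -48, n = 40

Step 4: Verify.
28*(-48) + 34*(40) = 16 = 16 ✓

m = -48, n = 40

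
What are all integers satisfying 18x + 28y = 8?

Step 1: Compute gcd(18, 28) = 2.
Since 2 divides 8, solutions exist.

Step 2: Find a particular solution using extended Euclidean algorithm.
We get x₀ = -12, y₀ = 8.
Check: 18*-12 + 28*8 = 8 = 8 ✓

Step 3: Write the general solution.
x = -12 + (28/2)t = -12 + 14t
y = 8 - (18/2)t = 8 - 9t
for any integer t.

x = -12 + 14t, y = 8 - 9t for integer t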